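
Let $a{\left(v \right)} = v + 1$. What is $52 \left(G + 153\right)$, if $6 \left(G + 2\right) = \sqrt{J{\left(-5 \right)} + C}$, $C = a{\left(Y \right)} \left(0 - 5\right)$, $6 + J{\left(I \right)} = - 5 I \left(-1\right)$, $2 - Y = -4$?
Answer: $7852 + \frac{26 i \sqrt{66}}{3} \approx 7852.0 + 70.408 i$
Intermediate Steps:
$Y = 6$ ($Y = 2 - -4 = 2 + 4 = 6$)
$a{\left(v \right)} = 1 + v$
$J{\left(I \right)} = -6 + 5 I$ ($J{\left(I \right)} = -6 + - 5 I \left(-1\right) = -6 + 5 I$)
$C = -35$ ($C = \left(1 + 6\right) \left(0 - 5\right) = 7 \left(-5\right) = -35$)
$G = -2 + \frac{i \sqrt{66}}{6}$ ($G = -2 + \frac{\sqrt{\left(-6 + 5 \left(-5\right)\right) - 35}}{6} = -2 + \frac{\sqrt{\left(-6 - 25\right) - 35}}{6} = -2 + \frac{\sqrt{-31 - 35}}{6} = -2 + \frac{\sqrt{-66}}{6} = -2 + \frac{i \sqrt{66}}{6} \approx -2.0 + 1.354 i$)
$52 \left(G + 153\right) = 52 \left(\left(-2 + \frac{i \sqrt{66}}{6}\right) + 153\right) = 52 \left(151 + \frac{i \sqrt{66}}{6}\right) = 7852 + \frac{26 i \sqrt{66}}{3}$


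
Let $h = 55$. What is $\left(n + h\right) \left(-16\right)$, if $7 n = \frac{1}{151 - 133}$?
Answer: $- \frac{55448}{63} \approx -880.13$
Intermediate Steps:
$n = \frac{1}{126}$ ($n = \frac{1}{7 \left(151 - 133\right)} = \frac{1}{7 \cdot 18} = \frac{1}{7} \cdot \frac{1}{18} = \frac{1}{126} \approx 0.0079365$)
$\left(n + h\right) \left(-16\right) = \left(\frac{1}{126} + 55\right) \left(-16\right) = \frac{6931}{126} \left(-16\right) = - \frac{55448}{63}$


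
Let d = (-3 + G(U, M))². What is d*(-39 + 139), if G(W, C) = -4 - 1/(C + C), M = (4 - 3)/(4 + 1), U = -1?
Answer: 9025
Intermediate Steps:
M = ⅕ (M = 1/5 = 1*(⅕) = ⅕ ≈ 0.20000)
G(W, C) = -4 - 1/(2*C)
d = 361/4 (d = (-3 + (-4 - 1/(2*⅕)))² = (-3 + (-4 - ½*5))² = (-3 + (-4 - 5/2))² = (-3 - 13/2)² = (-19/2)² = 361/4 ≈ 90.250)
d*(-39 + 139) = 361*(-39 + 139)/4 = (361/4)*100 = 9025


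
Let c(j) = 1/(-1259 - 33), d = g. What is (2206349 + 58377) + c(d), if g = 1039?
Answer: 2926025991/1292 ≈ 2.2647e+6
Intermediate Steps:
d = 1039
c(j) = -1/1292 (c(j) = 1/(-1292) = -1/1292)
(2206349 + 58377) + c(d) = (2206349 + 58377) - 1/1292 = 2264726 - 1/1292 = 2926025991/1292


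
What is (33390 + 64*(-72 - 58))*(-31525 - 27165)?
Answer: -1471358300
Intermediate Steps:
(33390 + 64*(-72 - 58))*(-31525 - 27165) = (33390 + 64*(-130))*(-58690) = (33390 - 8320)*(-58690) = 25070*(-58690) = -1471358300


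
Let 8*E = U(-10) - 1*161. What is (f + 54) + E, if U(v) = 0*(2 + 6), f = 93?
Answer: 1015/8 ≈ 126.88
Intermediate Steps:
U(v) = 0 (U(v) = 0*8 = 0)
E = -161/8 (E = (0 - 1*161)/8 = (0 - 161)/8 = (⅛)*(-161) = -161/8 ≈ -20.125)
(f + 54) + E = (93 + 54) - 161/8 = 147 - 161/8 = 1015/8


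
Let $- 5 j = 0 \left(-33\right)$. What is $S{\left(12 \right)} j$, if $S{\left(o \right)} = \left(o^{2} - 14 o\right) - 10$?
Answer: $0$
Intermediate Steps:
$S{\left(o \right)} = -10 + o^{2} - 14 o$ ($S{\left(o \right)} = \left(o^{2} - 14 o\right) - 10 = -10 + o^{2} - 14 o$)
$j = 0$ ($j = - \frac{0 \left(-33\right)}{5} = \left(- \frac{1}{5}\right) 0 = 0$)
$S{\left(12 \right)} j = \left(-10 + 12^{2} - 168\right) 0 = \left(-10 + 144 - 168\right) 0 = \left(-34\right) 0 = 0$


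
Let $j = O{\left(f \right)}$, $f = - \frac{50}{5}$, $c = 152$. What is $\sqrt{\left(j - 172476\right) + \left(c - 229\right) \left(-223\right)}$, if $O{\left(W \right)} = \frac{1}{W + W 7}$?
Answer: $\frac{33 i \sqrt{57045}}{20} \approx 394.09 i$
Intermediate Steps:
$f = -10$ ($f = \left(-50\right) \frac{1}{5} = -10$)
$O{\left(W \right)} = \frac{1}{8 W}$ ($O{\left(W \right)} = \frac{1}{W + 7 W} = \frac{1}{8 W}$)
$j = - \frac{1}{80}$ ($j = \frac{1}{8 \left(-10\right)} = \frac{1}{8} \left(- \frac{1}{10}\right) = - \frac{1}{80} \approx -0.0125$)
$\sqrt{\left(j - 172476\right) + \left(c - 229\right) \left(-223\right)} = \sqrt{\left(- \frac{1}{80} - 172476\right) + \left(152 - 229\right) \left(-223\right)} = \sqrt{\left(- \frac{1}{80} - 172476\right) - -17171} = \sqrt{- \frac{13798081}{80} + 17171} = \sqrt{- \frac{12424401}{80}} = \frac{33 i \sqrt{57045}}{20}$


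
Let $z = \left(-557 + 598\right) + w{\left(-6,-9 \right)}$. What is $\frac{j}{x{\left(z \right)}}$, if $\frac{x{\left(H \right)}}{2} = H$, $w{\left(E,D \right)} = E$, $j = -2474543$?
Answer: $- \frac{2474543}{70} \approx -35351.0$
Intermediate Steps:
$z = 35$ ($z = \left(-557 + 598\right) - 6 = 41 - 6 = 35$)
$x{\left(H \right)} = 2 H$
$\frac{j}{x{\left(z \right)}} = - \frac{2474543}{2 \cdot 35} = - \frac{2474543}{70}$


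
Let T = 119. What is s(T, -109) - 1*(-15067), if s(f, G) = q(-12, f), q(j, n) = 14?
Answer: 15081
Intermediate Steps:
s(f, G) = 14
s(T, -109) - 1*(-15067) = 14 - 1*(-15067) = 14 + 15067 = 15081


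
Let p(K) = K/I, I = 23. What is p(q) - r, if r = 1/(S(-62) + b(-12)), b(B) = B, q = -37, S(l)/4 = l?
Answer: -9597/5980 ≈ -1.6048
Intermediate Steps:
S(l) = 4*l
r = -1/260 (r = 1/(4*(-62) - 12) = 1/(-248 - 12) = 1/(-260) = -1/260 ≈ -0.0038462)
p(K) = K/23
p(q) - r = (1/23)*(-37) - 1*(-1/260) = -37/23 + 1/260 = -9597/5980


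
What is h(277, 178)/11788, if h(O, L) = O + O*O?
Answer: 38503/5894 ≈ 6.5326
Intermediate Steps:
h(O, L) = O + O**2
h(277, 178)/11788 = (277*(1 + 277))/11788 = (277*278)*(1/11788) = 77006*(1/11788) = 38503/5894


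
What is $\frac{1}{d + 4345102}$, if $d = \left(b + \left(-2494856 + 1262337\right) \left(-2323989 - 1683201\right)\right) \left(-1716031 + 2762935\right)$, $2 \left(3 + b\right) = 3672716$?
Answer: $\frac{1}{5170595673217495462} \approx 1.934 \cdot 10^{-19}$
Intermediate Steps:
$b = 1836355$ ($b = -3 + \frac{1}{2} \cdot 3672716 = -3 + 1836358 = 1836355$)
$d = 5170595673213150360$ ($d = \left(1836355 + \left(-2494856 + 1262337\right) \left(-2323989 - 1683201\right)\right) \left(-1716031 + 2762935\right) = \left(1836355 - -4938937811610\right) 1046904 = \left(1836355 + 4938937811610\right) 1046904 = 4938939647965 \cdot 1046904 = 5170595673213150360$)
$\frac{1}{d + 4345102} = \frac{1}{5170595673213150360 + 4345102} = \frac{1}{5170595673217495462}$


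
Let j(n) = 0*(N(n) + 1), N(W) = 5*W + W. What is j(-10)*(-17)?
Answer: 0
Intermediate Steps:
N(W) = 6*W
j(n) = 0 (j(n) = 0*(6*n + 1) = 0*(1 + 6*n) = 0)
j(-10)*(-17) = 0*(-17) = 0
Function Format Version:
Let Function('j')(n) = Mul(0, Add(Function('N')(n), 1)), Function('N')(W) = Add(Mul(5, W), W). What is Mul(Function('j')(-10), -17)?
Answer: 0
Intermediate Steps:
Function('N')(W) = Mul(6, W)
Function('j')(n) = 0 (Function('j')(n) = Mul(0, Add(Mul(6, n), 1)) = Mul(0, Add(1, Mul(6, n))) = 0)
Mul(Function('j')(-10), -17) = Mul(0, -17) = 0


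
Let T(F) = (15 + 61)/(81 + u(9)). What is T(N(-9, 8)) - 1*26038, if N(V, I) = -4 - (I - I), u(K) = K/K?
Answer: -1067520/41 ≈ -26037.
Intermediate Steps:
u(K) = 1
N(V, I) = -4 (N(V, I) = -4 - 1*0 = -4 + 0 = -4)
T(F) = 38/41 (T(F) = (15 + 61)/(81 + 1) = 76/82 = 76*(1/82) = 38/41)
T(N(-9, 8)) - 1*26038 = 38/41 - 1*26038 = 38/41 - 26038 = -1067520/41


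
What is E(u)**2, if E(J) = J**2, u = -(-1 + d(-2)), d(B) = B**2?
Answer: 81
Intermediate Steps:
u = -3 (u = -(-1 + (-2)**2) = -(-1 + 4) = -1*3 = -3)
E(u)**2 = ((-3)**2)**2 = 9**2 = 81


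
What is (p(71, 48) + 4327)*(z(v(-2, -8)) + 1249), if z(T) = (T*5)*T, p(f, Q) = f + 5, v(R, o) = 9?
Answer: 7282562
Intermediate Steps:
p(f, Q) = 5 + f
z(T) = 5*T**2 (z(T) = (5*T)*T = 5*T**2)
(p(71, 48) + 4327)*(z(v(-2, -8)) + 1249) = ((5 + 71) + 4327)*(5*9**2 + 1249) = (76 + 4327)*(5*81 + 1249) = 4403*(405 + 1249) = 4403*1654 = 7282562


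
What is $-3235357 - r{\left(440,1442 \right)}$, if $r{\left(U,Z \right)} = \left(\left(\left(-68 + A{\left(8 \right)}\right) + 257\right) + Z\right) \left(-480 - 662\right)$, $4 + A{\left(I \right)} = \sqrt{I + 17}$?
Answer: $-1371613$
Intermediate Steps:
$A{\left(I \right)} = -4 + \sqrt{17 + I}$ ($A{\left(I \right)} = -4 + \sqrt{I + 17} = -4 + \sqrt{17 + I}$)
$r{\left(U,Z \right)} = -216980 - 1142 Z$ ($r{\left(U,Z \right)} = \left(\left(\left(-68 - \left(4 - \sqrt{17 + 8}\right)\right) + 257\right) + Z\right) \left(-480 - 662\right) = \left(\left(\left(-68 - \left(4 - \sqrt{25}\right)\right) + 257\right) + Z\right) \left(-1142\right) = \left(\left(\left(-68 + \left(-4 + 5\right)\right) + 257\right) + Z\right) \left(-1142\right) = \left(\left(\left(-68 + 1\right) + 257\right) + Z\right) \left(-1142\right) = \left(\left(-67 + 257\right) + Z\right) \left(-1142\right) = \left(190 + Z\right) \left(-1142\right) = -216980 - 1142 Z$)
$-3235357 - r{\left(440,1442 \right)} = -3235357 - \left(-216980 - 1646764\right) = -3235357 - -1863744 = -3235357 + 1863744 = -1371613$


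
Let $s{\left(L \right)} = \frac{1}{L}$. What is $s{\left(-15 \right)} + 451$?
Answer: $\frac{6764}{15} \approx 450.93$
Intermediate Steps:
$s{\left(-15 \right)} + 451 = \frac{1}{-15} + 451 = - \frac{1}{15} + 451 = \frac{6764}{15}$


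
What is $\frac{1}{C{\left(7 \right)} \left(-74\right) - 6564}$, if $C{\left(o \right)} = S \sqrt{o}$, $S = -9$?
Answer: $- \frac{547}{3331767} - \frac{37 \sqrt{7}}{2221178} \approx -0.00020825$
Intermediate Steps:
$C{\left(o \right)} = - 9 \sqrt{o}$
$\frac{1}{C{\left(7 \right)} \left(-74\right) - 6564} = \frac{1}{- 9 \sqrt{7} \left(-74\right) - 6564} = \frac{1}{666 \sqrt{7} - 6564} = \frac{1}{-6564 + 666 \sqrt{7}}$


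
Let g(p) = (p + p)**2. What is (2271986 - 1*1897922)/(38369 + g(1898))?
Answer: 124688/4815995 ≈ 0.025890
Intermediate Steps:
g(p) = 4*p**2 (g(p) = (2*p)**2 = 4*p**2)
(2271986 - 1*1897922)/(38369 + g(1898)) = (2271986 - 1*1897922)/(38369 + 4*1898**2) = (2271986 - 1897922)/(38369 + 4*3602404) = 374064/(38369 + 14409616) = 374064/14447985 = 374064*(1/14447985) = 124688/4815995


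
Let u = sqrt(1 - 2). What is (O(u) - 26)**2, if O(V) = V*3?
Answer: 667 - 156*I ≈ 667.0 - 156.0*I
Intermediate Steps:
u = I (u = sqrt(-1) = I ≈ 1.0*I)
O(V) = 3*V
(O(u) - 26)**2 = (3*I - 26)**2 = (-26 + 3*I)**2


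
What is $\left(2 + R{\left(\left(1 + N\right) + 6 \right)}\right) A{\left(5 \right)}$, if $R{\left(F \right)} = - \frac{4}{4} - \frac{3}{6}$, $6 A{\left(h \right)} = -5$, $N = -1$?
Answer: $- \frac{5}{12} \approx -0.41667$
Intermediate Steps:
$A{\left(h \right)} = - \frac{5}{6}$ ($A{\left(h \right)} = \frac{1}{6} \left(-5\right) = - \frac{5}{6}$)
$R{\left(F \right)} = - \frac{3}{2}$ ($R{\left(F \right)} = \left(-4\right) \frac{1}{4} - \frac{1}{2} = -1 - \frac{1}{2} = - \frac{3}{2}$)
$\left(2 + R{\left(\left(1 + N\right) + 6 \right)}\right) A{\left(5 \right)} = \left(2 - \frac{3}{2}\right) \left(- \frac{5}{6}\right) = \frac{1}{2} \left(- \frac{5}{6}\right) = - \frac{5}{12}$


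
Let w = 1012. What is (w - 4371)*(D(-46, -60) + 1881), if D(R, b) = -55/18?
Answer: -113544277/18 ≈ -6.3080e+6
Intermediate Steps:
D(R, b) = -55/18 (D(R, b) = -55*1/18 = -55/18)
(w - 4371)*(D(-46, -60) + 1881) = (1012 - 4371)*(-55/18 + 1881) = -3359*33803/18 = -113544277/18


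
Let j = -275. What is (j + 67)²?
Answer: 43264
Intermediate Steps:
(j + 67)² = (-275 + 67)² = (-208)² = 43264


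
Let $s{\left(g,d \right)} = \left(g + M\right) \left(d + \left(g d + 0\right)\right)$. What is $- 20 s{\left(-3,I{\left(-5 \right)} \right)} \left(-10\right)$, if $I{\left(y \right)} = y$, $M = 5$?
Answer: $4000$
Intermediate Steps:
$s{\left(g,d \right)} = \left(5 + g\right) \left(d + d g\right)$ ($s{\left(g,d \right)} = \left(g + 5\right) \left(d + \left(g d + 0\right)\right) = \left(5 + g\right) \left(d + \left(d g + 0\right)\right) = \left(5 + g\right) \left(d + d g\right)$)
$- 20 s{\left(-3,I{\left(-5 \right)} \right)} \left(-10\right) = - 20 \left(- 5 \left(5 + \left(-3\right)^{2} + 6 \left(-3\right)\right)\right) \left(-10\right) = - 20 \left(- 5 \left(5 + 9 - 18\right)\right) \left(-10\right) = - 20 \left(\left(-5\right) \left(-4\right)\right) \left(-10\right) = \left(-20\right) 20 \left(-10\right) = \left(-400\right) \left(-10\right) = 4000$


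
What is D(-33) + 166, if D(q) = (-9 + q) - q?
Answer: 157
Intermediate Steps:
D(q) = -9
D(-33) + 166 = -9 + 166 = 157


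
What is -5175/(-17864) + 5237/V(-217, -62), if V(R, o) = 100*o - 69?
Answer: -61111693/111989416 ≈ -0.54569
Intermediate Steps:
V(R, o) = -69 + 100*o
-5175/(-17864) + 5237/V(-217, -62) = -5175/(-17864) + 5237/(-69 + 100*(-62)) = -5175*(-1/17864) + 5237/(-69 - 6200) = 5175/17864 + 5237/(-6269) = 5175/17864 + 5237*(-1/6269) = 5175/17864 - 5237/6269 = -61111693/111989416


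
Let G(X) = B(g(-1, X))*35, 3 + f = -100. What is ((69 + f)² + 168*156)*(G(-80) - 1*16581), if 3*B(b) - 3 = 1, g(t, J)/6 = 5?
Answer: -1357336492/3 ≈ -4.5245e+8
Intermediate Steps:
f = -103 (f = -3 - 100 = -103)
g(t, J) = 30 (g(t, J) = 6*5 = 30)
B(b) = 4/3 (B(b) = 1 + (⅓)*1 = 1 + ⅓ = 4/3)
G(X) = 140/3 (G(X) = (4/3)*35 = 140/3)
((69 + f)² + 168*156)*(G(-80) - 1*16581) = ((69 - 103)² + 168*156)*(140/3 - 1*16581) = ((-34)² + 26208)*(140/3 - 16581) = (1156 + 26208)*(-49603/3) = 27364*(-49603/3) = -1357336492/3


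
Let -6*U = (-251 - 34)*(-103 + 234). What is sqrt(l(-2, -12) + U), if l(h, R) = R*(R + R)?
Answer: sqrt(26042)/2 ≈ 80.688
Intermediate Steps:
l(h, R) = 2*R**2 (l(h, R) = R*(2*R) = 2*R**2)
U = 12445/2 (U = -(-251 - 34)*(-103 + 234)/6 = -(-95)*131/2 = -1/6*(-37335) = 12445/2 ≈ 6222.5)
sqrt(l(-2, -12) + U) = sqrt(2*(-12)**2 + 12445/2) = sqrt(2*144 + 12445/2) = sqrt(288 + 12445/2) = sqrt(13021/2) = sqrt(26042)/2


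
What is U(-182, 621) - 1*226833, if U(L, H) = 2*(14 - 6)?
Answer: -226817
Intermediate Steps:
U(L, H) = 16 (U(L, H) = 2*8 = 16)
U(-182, 621) - 1*226833 = 16 - 1*226833 = 16 - 226833 = -226817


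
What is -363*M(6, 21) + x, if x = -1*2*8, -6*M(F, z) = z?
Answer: 2509/2 ≈ 1254.5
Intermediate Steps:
M(F, z) = -z/6
x = -16 (x = -2*8 = -16)
-363*M(6, 21) + x = -(-121)*21/2 - 16 = -363*(-7/2) - 16 = 2541/2 - 16 = 2509/2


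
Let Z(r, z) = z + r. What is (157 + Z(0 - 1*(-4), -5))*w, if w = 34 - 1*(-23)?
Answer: 8892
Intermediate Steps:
Z(r, z) = r + z
w = 57 (w = 34 + 23 = 57)
(157 + Z(0 - 1*(-4), -5))*w = (157 + ((0 - 1*(-4)) - 5))*57 = (157 + ((0 + 4) - 5))*57 = (157 + (4 - 5))*57 = (157 - 1)*57 = 156*57 = 8892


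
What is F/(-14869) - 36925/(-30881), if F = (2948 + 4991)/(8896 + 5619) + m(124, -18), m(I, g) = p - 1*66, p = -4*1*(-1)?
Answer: 7996829603946/6664846584335 ≈ 1.1999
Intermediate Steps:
p = 4 (p = -4*(-1) = 4)
m(I, g) = -62 (m(I, g) = 4 - 1*66 = 4 - 66 = -62)
F = -891991/14515 (F = (2948 + 4991)/(8896 + 5619) - 62 = 7939/14515 - 62 = -891991/14515 ≈ -61.453)
F/(-14869) - 36925/(-30881) = -891991/14515/(-14869) - 36925/(-30881) = -891991/14515*(-1/14869) - 36925*(-1/30881) = 891991/215823535 + 36925/30881 = 7996829603946/6664846584335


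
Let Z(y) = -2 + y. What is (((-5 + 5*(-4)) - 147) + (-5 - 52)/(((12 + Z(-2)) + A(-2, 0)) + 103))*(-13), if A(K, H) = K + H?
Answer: 244465/109 ≈ 2242.8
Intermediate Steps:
A(K, H) = H + K
(((-5 + 5*(-4)) - 147) + (-5 - 52)/(((12 + Z(-2)) + A(-2, 0)) + 103))*(-13) = (((-5 + 5*(-4)) - 147) + (-5 - 52)/(((12 + (-2 - 2)) + (0 - 2)) + 103))*(-13) = (((-5 - 20) - 147) - 57/(((12 - 4) - 2) + 103))*(-13) = ((-25 - 147) - 57/((8 - 2) + 103))*(-13) = (-172 - 57/(6 + 103))*(-13) = (-172 - 57/109)*(-13) = -18805/109*(-13) = 244465/109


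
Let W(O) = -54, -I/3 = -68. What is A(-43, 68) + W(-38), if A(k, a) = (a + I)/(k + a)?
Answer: -1078/25 ≈ -43.120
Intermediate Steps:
I = 204 (I = -3*(-68) = 204)
A(k, a) = (204 + a)/(a + k) (A(k, a) = (a + 204)/(k + a) = (204 + a)/(a + k))
A(-43, 68) + W(-38) = (204 + 68)/(68 - 43) - 54 = 272/25 - 54 = -1078/25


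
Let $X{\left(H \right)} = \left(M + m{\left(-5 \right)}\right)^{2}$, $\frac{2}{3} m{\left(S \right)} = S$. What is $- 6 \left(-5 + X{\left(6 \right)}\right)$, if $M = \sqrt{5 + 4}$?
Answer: $- \frac{183}{2} \approx -91.5$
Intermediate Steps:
$M = 3$ ($M = \sqrt{9} = 3$)
$m{\left(S \right)} = \frac{3 S}{2}$
$X{\left(H \right)} = \frac{81}{4}$ ($X{\left(H \right)} = \left(3 + \frac{3}{2} \left(-5\right)\right)^{2} = \left(3 - \frac{15}{2}\right)^{2} = \left(- \frac{9}{2}\right)^{2} = \frac{81}{4}$)
$- 6 \left(-5 + X{\left(6 \right)}\right) = - 6 \left(-5 + \frac{81}{4}\right) = \left(-6\right) \frac{61}{4} = - \frac{183}{2}$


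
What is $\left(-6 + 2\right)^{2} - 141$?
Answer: $-125$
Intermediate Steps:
$\left(-6 + 2\right)^{2} - 141 = \left(-4\right)^{2} - 141 = 16 - 141 = -125$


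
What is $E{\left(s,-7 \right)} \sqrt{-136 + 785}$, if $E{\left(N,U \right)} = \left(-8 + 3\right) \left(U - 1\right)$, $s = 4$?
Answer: $40 \sqrt{649} \approx 1019.0$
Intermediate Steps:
$E{\left(N,U \right)} = 5 - 5 U$ ($E{\left(N,U \right)} = - 5 \left(-1 + U\right) = 5 - 5 U$)
$E{\left(s,-7 \right)} \sqrt{-136 + 785} = \left(5 - -35\right) \sqrt{-136 + 785} = \left(5 + 35\right) \sqrt{649} = 40 \sqrt{649}$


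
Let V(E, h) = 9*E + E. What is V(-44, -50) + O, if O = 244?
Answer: -196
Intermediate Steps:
V(E, h) = 10*E
V(-44, -50) + O = 10*(-44) + 244 = -440 + 244 = -196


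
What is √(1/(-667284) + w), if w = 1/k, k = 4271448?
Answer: I*√17834785739175198/118761204468 ≈ 0.0011245*I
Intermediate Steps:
w = 1/4271448 ≈ 2.3411e-7
√(1/(-667284) + w) = √(1/(-667284) + 1/4271448) = √(-1/667284 + 1/4271448) = √(-300347/237522408936) = I*√17834785739175198/118761204468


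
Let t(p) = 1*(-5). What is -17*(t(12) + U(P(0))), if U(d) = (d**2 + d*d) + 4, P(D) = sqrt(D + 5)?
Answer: -153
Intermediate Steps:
P(D) = sqrt(5 + D)
U(d) = 4 + 2*d**2 (U(d) = (d**2 + d**2) + 4 = 2*d**2 + 4 = 4 + 2*d**2)
t(p) = -5
-17*(t(12) + U(P(0))) = -17*(-5 + (4 + 2*(sqrt(5 + 0))**2)) = -17*(-5 + (4 + 2*(sqrt(5))**2)) = -17*(-5 + (4 + 2*5)) = -17*(-5 + (4 + 10)) = -17*(-5 + 14) = -17*9 = -153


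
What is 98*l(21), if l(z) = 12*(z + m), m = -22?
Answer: -1176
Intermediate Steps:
l(z) = -264 + 12*z (l(z) = 12*(z - 22) = 12*(-22 + z) = -264 + 12*z)
98*l(21) = 98*(-264 + 12*21) = 98*(-264 + 252) = 98*(-12) = -1176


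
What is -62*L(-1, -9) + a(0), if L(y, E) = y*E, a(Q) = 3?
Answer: -555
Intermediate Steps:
L(y, E) = E*y
-62*L(-1, -9) + a(0) = -(-558)*(-1) + 3 = -62*9 + 3 = -558 + 3 = -555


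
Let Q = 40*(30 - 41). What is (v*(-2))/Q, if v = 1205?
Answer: 241/44 ≈ 5.4773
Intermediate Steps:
Q = -440 (Q = 40*(-11) = -440)
(v*(-2))/Q = (1205*(-2))/(-440) = -2410*(-1/440) = 241/44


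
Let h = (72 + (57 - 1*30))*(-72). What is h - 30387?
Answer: -37515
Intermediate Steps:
h = -7128 (h = (72 + (57 - 30))*(-72) = (72 + 27)*(-72) = 99*(-72) = -7128)
h - 30387 = -7128 - 30387 = -37515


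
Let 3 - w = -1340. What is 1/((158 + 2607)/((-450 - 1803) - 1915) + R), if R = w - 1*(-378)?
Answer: 4168/7170363 ≈ 0.00058128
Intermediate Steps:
w = 1343 (w = 3 - 1*(-1340) = 3 + 1340 = 1343)
R = 1721 (R = 1343 - 1*(-378) = 1343 + 378 = 1721)
1/((158 + 2607)/((-450 - 1803) - 1915) + R) = 1/((158 + 2607)/((-450 - 1803) - 1915) + 1721) = 1/(2765/(-2253 - 1915) + 1721) = 1/(2765/(-4168) + 1721) = 1/(2765*(-1/4168) + 1721) = 1/(-2765/4168 + 1721) = 1/(7170363/4168) = 4168/7170363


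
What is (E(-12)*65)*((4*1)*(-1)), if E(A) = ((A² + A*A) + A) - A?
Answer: -74880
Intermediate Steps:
E(A) = 2*A² (E(A) = ((A² + A²) + A) - A = (2*A² + A) - A = (A + 2*A²) - A = 2*A²)
(E(-12)*65)*((4*1)*(-1)) = ((2*(-12)²)*65)*((4*1)*(-1)) = ((2*144)*65)*(4*(-1)) = (288*65)*(-4) = 18720*(-4) = -74880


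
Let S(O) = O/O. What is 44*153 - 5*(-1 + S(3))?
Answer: 6732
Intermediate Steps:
S(O) = 1
44*153 - 5*(-1 + S(3)) = 44*153 - 5*(-1 + 1) = 6732 - 5*0 = 6732 + 0 = 6732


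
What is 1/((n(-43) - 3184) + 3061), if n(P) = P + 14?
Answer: -1/152 ≈ -0.0065789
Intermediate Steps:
n(P) = 14 + P
1/((n(-43) - 3184) + 3061) = 1/(((14 - 43) - 3184) + 3061) = 1/((-29 - 3184) + 3061) = 1/(-3213 + 3061) = 1/(-152) = -1/152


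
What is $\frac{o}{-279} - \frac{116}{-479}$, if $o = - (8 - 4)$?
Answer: $\frac{34280}{133641} \approx 0.25651$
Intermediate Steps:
$o = -4$ ($o = \left(-1\right) 4 = -4$)
$\frac{o}{-279} - \frac{116}{-479} = - \frac{4}{-279} - \frac{116}{-479} = \left(-4\right) \left(- \frac{1}{279}\right) - - \frac{116}{479} = \frac{4}{279} + \frac{116}{479} = \frac{34280}{133641}$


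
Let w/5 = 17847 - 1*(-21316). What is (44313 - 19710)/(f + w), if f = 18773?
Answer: 24603/214588 ≈ 0.11465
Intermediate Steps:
w = 195815 (w = 5*(17847 - 1*(-21316)) = 5*(17847 + 21316) = 5*39163 = 195815)
(44313 - 19710)/(f + w) = (44313 - 19710)/(18773 + 195815) = 24603/214588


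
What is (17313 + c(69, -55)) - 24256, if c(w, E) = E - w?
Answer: -7067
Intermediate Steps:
(17313 + c(69, -55)) - 24256 = (17313 + (-55 - 1*69)) - 24256 = (17313 + (-55 - 69)) - 24256 = (17313 - 124) - 24256 = 17189 - 24256 = -7067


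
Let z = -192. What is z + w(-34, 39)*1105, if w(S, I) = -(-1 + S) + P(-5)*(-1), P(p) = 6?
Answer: 31853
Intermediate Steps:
w(S, I) = -5 - S (w(S, I) = -(-1 + S) + 6*(-1) = (1 - S) - 6 = -5 - S)
z + w(-34, 39)*1105 = -192 + (-5 - 1*(-34))*1105 = -192 + (-5 + 34)*1105 = -192 + 29*1105 = -192 + 32045 = 31853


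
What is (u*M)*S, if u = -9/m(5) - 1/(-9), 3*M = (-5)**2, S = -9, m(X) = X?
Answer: 380/3 ≈ 126.67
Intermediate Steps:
M = 25/3 (M = (1/3)*(-5)**2 = (1/3)*25 = 25/3 ≈ 8.3333)
u = -76/45 (u = -9/5 - 1/(-9) = -9*1/5 - 1*(-1/9) = -9/5 + 1/9 = -76/45 ≈ -1.6889)
(u*M)*S = -76/45*25/3*(-9) = -380/27*(-9) = 380/3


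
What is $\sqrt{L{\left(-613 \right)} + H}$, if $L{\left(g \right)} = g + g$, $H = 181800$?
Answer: $\sqrt{180574} \approx 424.94$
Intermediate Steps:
$L{\left(g \right)} = 2 g$
$\sqrt{L{\left(-613 \right)} + H} = \sqrt{2 \left(-613\right) + 181800} = \sqrt{-1226 + 181800} = \sqrt{180574}$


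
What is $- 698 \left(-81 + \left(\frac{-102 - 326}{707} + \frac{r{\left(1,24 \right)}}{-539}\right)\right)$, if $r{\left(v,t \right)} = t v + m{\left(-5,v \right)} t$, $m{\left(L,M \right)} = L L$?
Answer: $\frac{3144866222}{54439} \approx 57769.0$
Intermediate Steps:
$m{\left(L,M \right)} = L^{2}$
$r{\left(v,t \right)} = 25 t + t v$ ($r{\left(v,t \right)} = t v + \left(-5\right)^{2} t = t v + 25 t = 25 t + t v$)
$- 698 \left(-81 + \left(\frac{-102 - 326}{707} + \frac{r{\left(1,24 \right)}}{-539}\right)\right) = - 698 \left(-81 + \left(\frac{-102 - 326}{707} + \frac{24 \left(25 + 1\right)}{-539}\right)\right) = - 698 \left(-81 + \left(\left(-428\right) \frac{1}{707} + 24 \cdot 26 \left(- \frac{1}{539}\right)\right)\right) = - 698 \left(-81 + \left(- \frac{428}{707} + 624 \left(- \frac{1}{539}\right)\right)\right) = - 698 \left(-81 - \frac{95980}{54439}\right) = \left(-698\right) \left(- \frac{4505539}{54439}\right) = \frac{3144866222}{54439}$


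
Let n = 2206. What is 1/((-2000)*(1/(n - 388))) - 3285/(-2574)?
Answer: 52513/143000 ≈ 0.36722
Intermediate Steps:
1/((-2000)*(1/(n - 388))) - 3285/(-2574) = 1/((-2000)*(1/(2206 - 388))) - 3285/(-2574) = -1/(2000*(1/1818)) - 3285*(-1/2574) = -1/(2000*1/1818) + 365/286 = -1/2000*1818 + 365/286 = -909/1000 + 365/286 = 52513/143000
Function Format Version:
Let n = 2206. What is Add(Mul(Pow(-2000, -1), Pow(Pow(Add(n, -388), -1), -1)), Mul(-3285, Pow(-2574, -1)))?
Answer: Rational(52513, 143000) ≈ 0.36722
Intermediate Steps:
Add(Mul(Pow(-2000, -1), Pow(Pow(Add(n, -388), -1), -1)), Mul(-3285, Pow(-2574, -1))) = Add(Mul(Pow(-2000, -1), Pow(Pow(Add(2206, -388), -1), -1)), Mul(-3285, Pow(-2574, -1))) = Add(Mul(Rational(-1, 2000), Pow(Pow(1818, -1), -1)), Mul(-3285, Rational(-1, 2574))) = Add(Mul(Rational(-1, 2000), Pow(Rational(1, 1818), -1)), Rational(365, 286)) = Add(Mul(Rational(-1, 2000), 1818), Rational(365, 286)) = Add(Rational(-909, 1000), Rational(365, 286)) = Rational(52513, 143000)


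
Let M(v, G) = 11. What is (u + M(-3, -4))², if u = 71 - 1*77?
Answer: 25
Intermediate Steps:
u = -6 (u = 71 - 77 = -6)
(u + M(-3, -4))² = (-6 + 11)² = 5² = 25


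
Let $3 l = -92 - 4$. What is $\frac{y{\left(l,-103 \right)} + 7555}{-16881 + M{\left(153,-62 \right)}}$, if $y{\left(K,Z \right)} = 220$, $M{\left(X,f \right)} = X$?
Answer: $- \frac{7775}{16728} \approx -0.46479$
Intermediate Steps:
$l = -32$ ($l = \frac{-92 - 4}{3} = \frac{1}{3} \left(-96\right) = -32$)
$\frac{y{\left(l,-103 \right)} + 7555}{-16881 + M{\left(153,-62 \right)}} = \frac{220 + 7555}{-16881 + 153} = \frac{7775}{-16728} = 7775 \left(- \frac{1}{16728}\right) = - \frac{7775}{16728}$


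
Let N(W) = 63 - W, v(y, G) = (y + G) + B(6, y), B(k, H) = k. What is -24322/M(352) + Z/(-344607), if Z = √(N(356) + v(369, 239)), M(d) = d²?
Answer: -12161/61952 - √321/344607 ≈ -0.19635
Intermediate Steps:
v(y, G) = 6 + G + y (v(y, G) = (y + G) + 6 = (G + y) + 6 = 6 + G + y)
Z = √321 (Z = √((63 - 1*356) + (6 + 239 + 369)) = √((63 - 356) + 614) = √(-293 + 614) = √321 ≈ 17.916)
-24322/M(352) + Z/(-344607) = -24322/(352²) + √321/(-344607) = -24322/123904 + √321*(-1/344607) = -24322*1/123904 - √321/344607 = -12161/61952 - √321/344607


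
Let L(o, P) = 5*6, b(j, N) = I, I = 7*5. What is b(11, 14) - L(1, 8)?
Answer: 5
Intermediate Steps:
I = 35
b(j, N) = 35
L(o, P) = 30
b(11, 14) - L(1, 8) = 35 - 1*30 = 35 - 30 = 5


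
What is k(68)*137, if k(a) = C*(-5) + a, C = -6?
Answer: 13426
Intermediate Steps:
k(a) = 30 + a (k(a) = -6*(-5) + a = 30 + a)
k(68)*137 = (30 + 68)*137 = 98*137 = 13426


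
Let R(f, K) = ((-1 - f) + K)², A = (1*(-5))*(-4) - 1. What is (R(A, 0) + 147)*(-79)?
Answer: -43213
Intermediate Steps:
A = 19 (A = -5*(-4) - 1 = 20 - 1 = 19)
R(f, K) = (-1 + K - f)²
(R(A, 0) + 147)*(-79) = ((1 + 19 - 1*0)² + 147)*(-79) = ((1 + 19 + 0)² + 147)*(-79) = (20² + 147)*(-79) = (400 + 147)*(-79) = 547*(-79) = -43213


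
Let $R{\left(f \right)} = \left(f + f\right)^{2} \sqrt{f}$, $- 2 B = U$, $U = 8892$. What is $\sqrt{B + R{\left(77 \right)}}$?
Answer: $\sqrt{-4446 + 23716 \sqrt{77}} \approx 451.29$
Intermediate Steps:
$B = -4446$ ($B = \left(- \frac{1}{2}\right) 8892 = -4446$)
$R{\left(f \right)} = 4 f^{\frac{5}{2}}$ ($R{\left(f \right)} = \left(2 f\right)^{2} \sqrt{f} = 4 f^{2} \sqrt{f} = 4 f^{\frac{5}{2}}$)
$\sqrt{B + R{\left(77 \right)}} = \sqrt{-4446 + 4 \cdot 77^{\frac{5}{2}}} = \sqrt{-4446 + 4 \cdot 5929 \sqrt{77}} = \sqrt{-4446 + 23716 \sqrt{77}}$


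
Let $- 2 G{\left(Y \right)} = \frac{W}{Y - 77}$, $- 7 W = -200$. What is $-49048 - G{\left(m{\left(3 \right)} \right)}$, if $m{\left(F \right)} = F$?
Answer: $- \frac{12703482}{259} \approx -49048.0$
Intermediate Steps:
$W = \frac{200}{7}$ ($W = \left(- \frac{1}{7}\right) \left(-200\right) = \frac{200}{7} \approx 28.571$)
$G{\left(Y \right)} = - \frac{100}{7 \left(-77 + Y\right)}$ ($G{\left(Y \right)} = - \frac{\frac{200}{7} \frac{1}{Y - 77}}{2} = - \frac{\frac{200}{7} \frac{1}{-77 + Y}}{2} = - \frac{100}{7 \left(-77 + Y\right)}$)
$-49048 - G{\left(m{\left(3 \right)} \right)} = -49048 - - \frac{100}{-539 + 7 \cdot 3} = -49048 - - \frac{100}{-539 + 21} = -49048 - - \frac{100}{-518} = -49048 - \left(-100\right) \left(- \frac{1}{518}\right) = -49048 - \frac{50}{259} = - \frac{12703482}{259}$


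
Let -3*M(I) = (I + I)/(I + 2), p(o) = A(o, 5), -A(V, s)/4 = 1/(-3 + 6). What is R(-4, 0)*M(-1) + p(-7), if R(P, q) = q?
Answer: -4/3 ≈ -1.3333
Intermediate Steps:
A(V, s) = -4/3 (A(V, s) = -4/(-3 + 6) = -4/3)
p(o) = -4/3
M(I) = -2*I/(3*(2 + I)) (M(I) = -(I + I)/(3*(I + 2)) = -2*I/(3*(2 + I)))
R(-4, 0)*M(-1) + p(-7) = 0*(-2*(-1)/(6 + 3*(-1))) - 4/3 = 0*(-2*(-1)/(6 - 3)) - 4/3 = 0*(-2*(-1)/3) - 4/3 = 0*(-2*(-1)*⅓) - 4/3 = 0*(⅔) - 4/3 = 0 - 4/3 = -4/3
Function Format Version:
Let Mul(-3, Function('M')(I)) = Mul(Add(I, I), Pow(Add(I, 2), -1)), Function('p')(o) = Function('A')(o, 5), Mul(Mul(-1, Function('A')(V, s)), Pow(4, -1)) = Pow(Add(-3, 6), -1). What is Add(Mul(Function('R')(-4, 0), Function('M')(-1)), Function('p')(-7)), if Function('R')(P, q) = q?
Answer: Rational(-4, 3) ≈ -1.3333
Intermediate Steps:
Function('A')(V, s) = Rational(-4, 3) (Function('A')(V, s) = Mul(-4, Pow(Add(-3, 6), -1)) = Mul(-4, Pow(3, -1)) = Mul(-4, Rational(1, 3)) = Rational(-4, 3))
Function('p')(o) = Rational(-4, 3)
Function('M')(I) = Mul(Rational(-2, 3), I, Pow(Add(2, I), -1)) (Function('M')(I) = Mul(Rational(-1, 3), Mul(Add(I, I), Pow(Add(I, 2), -1))) = Mul(Rational(-1, 3), Mul(Mul(2, I), Pow(Add(2, I), -1))) = Mul(Rational(-1, 3), Mul(2, I, Pow(Add(2, I), -1))) = Mul(Rational(-2, 3), I, Pow(Add(2, I), -1)))
Add(Mul(Function('R')(-4, 0), Function('M')(-1)), Function('p')(-7)) = Add(Mul(0, Mul(-2, -1, Pow(Add(6, Mul(3, -1)), -1))), Rational(-4, 3)) = Add(Mul(0, Mul(-2, -1, Pow(Add(6, -3), -1))), Rational(-4, 3)) = Add(Mul(0, Mul(-2, -1, Pow(3, -1))), Rational(-4, 3)) = Add(Mul(0, Mul(-2, -1, Rational(1, 3))), Rational(-4, 3)) = Add(Mul(0, Rational(2, 3)), Rational(-4, 3)) = Add(0, Rational(-4, 3)) = Rational(-4, 3)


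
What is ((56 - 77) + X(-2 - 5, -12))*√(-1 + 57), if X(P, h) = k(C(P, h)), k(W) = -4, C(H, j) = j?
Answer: -50*√14 ≈ -187.08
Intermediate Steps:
X(P, h) = -4
((56 - 77) + X(-2 - 5, -12))*√(-1 + 57) = ((56 - 77) - 4)*√(-1 + 57) = (-21 - 4)*√56 = -50*√14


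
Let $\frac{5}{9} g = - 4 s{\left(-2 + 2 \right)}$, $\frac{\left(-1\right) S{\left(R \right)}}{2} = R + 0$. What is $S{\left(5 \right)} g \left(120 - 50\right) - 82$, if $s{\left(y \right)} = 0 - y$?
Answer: $-82$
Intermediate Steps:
$S{\left(R \right)} = - 2 R$ ($S{\left(R \right)} = - 2 \left(R + 0\right) = - 2 R$)
$s{\left(y \right)} = - y$
$g = 0$ ($g = \frac{9 \left(- 4 \left(- (-2 + 2)\right)\right)}{5} = \frac{9 \left(- 4 \left(\left(-1\right) 0\right)\right)}{5} = \frac{9 \left(\left(-4\right) 0\right)}{5} = \frac{9}{5} \cdot 0 = 0$)
$S{\left(5 \right)} g \left(120 - 50\right) - 82 = \left(-2\right) 5 \cdot 0 \left(120 - 50\right) - 82 = \left(-10\right) 0 \left(120 - 50\right) - 82 = 0 \cdot 70 - 82 = 0 - 82 = -82$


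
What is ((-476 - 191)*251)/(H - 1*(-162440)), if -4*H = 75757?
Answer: -669668/574003 ≈ -1.1667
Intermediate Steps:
H = -75757/4 (H = -¼*75757 = -75757/4 ≈ -18939.)
((-476 - 191)*251)/(H - 1*(-162440)) = ((-476 - 191)*251)/(-75757/4 - 1*(-162440)) = (-667*251)/(-75757/4 + 162440) = -167417/574003/4 = -167417*4/574003 = -669668/574003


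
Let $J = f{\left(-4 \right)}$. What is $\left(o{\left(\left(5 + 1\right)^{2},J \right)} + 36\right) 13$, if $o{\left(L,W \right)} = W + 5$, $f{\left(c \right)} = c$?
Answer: $481$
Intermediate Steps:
$J = -4$
$o{\left(L,W \right)} = 5 + W$
$\left(o{\left(\left(5 + 1\right)^{2},J \right)} + 36\right) 13 = \left(\left(5 - 4\right) + 36\right) 13 = \left(1 + 36\right) 13 = 37 \cdot 13 = 481$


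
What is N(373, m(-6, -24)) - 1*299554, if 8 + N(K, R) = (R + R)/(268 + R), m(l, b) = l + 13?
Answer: -82379536/275 ≈ -2.9956e+5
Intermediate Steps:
m(l, b) = 13 + l
N(K, R) = -8 + 2*R/(268 + R) (N(K, R) = -8 + (R + R)/(268 + R) = -8 + (2*R)/(268 + R) = -8 + 2*R/(268 + R))
N(373, m(-6, -24)) - 1*299554 = 2*(-1072 - 3*(13 - 6))/(268 + (13 - 6)) - 1*299554 = 2*(-1072 - 3*7)/(268 + 7) - 299554 = 2*(-1072 - 21)/275 - 299554 = 2*(1/275)*(-1093) - 299554 = -2186/275 - 299554 = -82379536/275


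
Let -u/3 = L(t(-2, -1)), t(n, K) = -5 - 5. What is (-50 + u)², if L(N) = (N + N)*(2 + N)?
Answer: 280900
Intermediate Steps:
t(n, K) = -10
L(N) = 2*N*(2 + N) (L(N) = (2*N)*(2 + N) = 2*N*(2 + N))
u = -480 (u = -6*(-10)*(2 - 10) = -6*(-10)*(-8) = -3*160 = -480)
(-50 + u)² = (-50 - 480)² = (-530)² = 280900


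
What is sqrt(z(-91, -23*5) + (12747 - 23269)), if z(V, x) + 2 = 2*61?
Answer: I*sqrt(10402) ≈ 101.99*I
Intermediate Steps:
z(V, x) = 120 (z(V, x) = -2 + 2*61 = -2 + 122 = 120)
sqrt(z(-91, -23*5) + (12747 - 23269)) = sqrt(120 + (12747 - 23269)) = sqrt(120 - 10522) = sqrt(-10402) = I*sqrt(10402)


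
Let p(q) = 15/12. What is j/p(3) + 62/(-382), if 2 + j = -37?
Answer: -29951/955 ≈ -31.362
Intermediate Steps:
j = -39 (j = -2 - 37 = -39)
p(q) = 5/4 (p(q) = 15*(1/12) = 5/4)
j/p(3) + 62/(-382) = -39/5/4 + 62/(-382) = -39*4/5 + 62*(-1/382) = -156/5 - 31/191 = -29951/955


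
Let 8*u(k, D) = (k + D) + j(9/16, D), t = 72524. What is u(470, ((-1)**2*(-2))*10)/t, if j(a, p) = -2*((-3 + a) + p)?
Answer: 3959/4641536 ≈ 0.00085295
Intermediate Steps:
j(a, p) = 6 - 2*a - 2*p (j(a, p) = -2*(-3 + a + p) = 6 - 2*a - 2*p)
u(k, D) = 39/64 - D/8 + k/8 (u(k, D) = ((k + D) + (6 - 18/16 - 2*D))/8 = ((D + k) + (6 - 18/16 - 2*D))/8 = ((D + k) + (6 - 2*9/16 - 2*D))/8 = ((D + k) + (6 - 9/8 - 2*D))/8 = ((D + k) + (39/8 - 2*D))/8 = (39/8 + k - D)/8 = 39/64 - D/8 + k/8)
u(470, ((-1)**2*(-2))*10)/t = (39/64 - (-1)**2*(-2)*10/8 + (1/8)*470)/72524 = (39/64 - 1*(-2)*10/8 + 235/4)*(1/72524) = (39/64 - (-1)*10/4 + 235/4)*(1/72524) = (39/64 - 1/8*(-20) + 235/4)*(1/72524) = (39/64 + 5/2 + 235/4)*(1/72524) = (3959/64)*(1/72524) = 3959/4641536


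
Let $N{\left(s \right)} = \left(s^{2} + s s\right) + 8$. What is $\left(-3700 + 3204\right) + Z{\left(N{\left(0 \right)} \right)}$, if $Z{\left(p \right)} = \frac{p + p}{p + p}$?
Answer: $-495$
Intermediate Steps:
$N{\left(s \right)} = 8 + 2 s^{2}$ ($N{\left(s \right)} = \left(s^{2} + s^{2}\right) + 8 = 2 s^{2} + 8 = 8 + 2 s^{2}$)
$Z{\left(p \right)} = 1$ ($Z{\left(p \right)} = \frac{2 p}{2 p} = 2 p \frac{1}{2 p} = 1$)
$\left(-3700 + 3204\right) + Z{\left(N{\left(0 \right)} \right)} = \left(-3700 + 3204\right) + 1 = -496 + 1 = -495$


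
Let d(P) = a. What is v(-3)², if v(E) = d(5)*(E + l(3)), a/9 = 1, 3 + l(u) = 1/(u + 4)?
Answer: 136161/49 ≈ 2778.8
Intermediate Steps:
l(u) = -3 + 1/(4 + u) (l(u) = -3 + 1/(u + 4) = -3 + 1/(4 + u))
a = 9 (a = 9*1 = 9)
d(P) = 9
v(E) = -180/7 + 9*E (v(E) = 9*(E + (-11 - 3*3)/(4 + 3)) = 9*(E + (-11 - 9)/7) = 9*(E + (⅐)*(-20)) = 9*(E - 20/7) = 9*(-20/7 + E) = -180/7 + 9*E)
v(-3)² = (-180/7 + 9*(-3))² = (-180/7 - 27)² = (-369/7)² = 136161/49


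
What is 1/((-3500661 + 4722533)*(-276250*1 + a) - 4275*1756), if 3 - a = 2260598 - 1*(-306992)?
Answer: -1/3474812309764 ≈ -2.8779e-13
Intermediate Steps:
a = -2567587 (a = 3 - (2260598 - 1*(-306992)) = 3 - (2260598 + 306992) = 3 - 1*2567590 = 3 - 2567590 = -2567587)
1/((-3500661 + 4722533)*(-276250*1 + a) - 4275*1756) = 1/((-3500661 + 4722533)*(-276250*1 - 2567587) - 4275*1756) = 1/(1221872*(-276250 - 2567587) - 7506900) = 1/(1221872*(-2843837) - 7506900) = 1/(-3474804802864 - 7506900) = 1/(-3474812309764) = -1/3474812309764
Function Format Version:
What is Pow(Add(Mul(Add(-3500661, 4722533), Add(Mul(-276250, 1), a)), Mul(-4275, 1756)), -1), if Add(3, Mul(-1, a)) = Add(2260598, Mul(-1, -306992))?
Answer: Rational(-1, 3474812309764) ≈ -2.8779e-13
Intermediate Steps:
a = -2567587 (a = Add(3, Mul(-1, Add(2260598, Mul(-1, -306992)))) = Add(3, Mul(-1, Add(2260598, 306992))) = Add(3, Mul(-1, 2567590)) = Add(3, -2567590) = -2567587)
Pow(Add(Mul(Add(-3500661, 4722533), Add(Mul(-276250, 1), a)), Mul(-4275, 1756)), -1) = Pow(Add(Mul(Add(-3500661, 4722533), Add(Mul(-276250, 1), -2567587)), Mul(-4275, 1756)), -1) = Pow(Add(Mul(1221872, Add(-276250, -2567587)), -7506900), -1) = Pow(Add(Mul(1221872, -2843837), -7506900), -1) = Pow(Add(-3474804802864, -7506900), -1) = Pow(-3474812309764, -1) = Rational(-1, 3474812309764)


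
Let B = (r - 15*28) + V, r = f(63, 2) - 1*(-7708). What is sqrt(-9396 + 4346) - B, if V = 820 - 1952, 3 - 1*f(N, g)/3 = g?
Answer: -6159 + 5*I*sqrt(202) ≈ -6159.0 + 71.063*I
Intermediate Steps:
f(N, g) = 9 - 3*g
V = -1132
r = 7711 (r = (9 - 3*2) - 1*(-7708) = (9 - 6) + 7708 = 3 + 7708 = 7711)
B = 6159 (B = (7711 - 15*28) - 1132 = (7711 - 420) - 1132 = 7291 - 1132 = 6159)
sqrt(-9396 + 4346) - B = sqrt(-9396 + 4346) - 1*6159 = sqrt(-5050) - 6159 = 5*I*sqrt(202) - 6159 = -6159 + 5*I*sqrt(202)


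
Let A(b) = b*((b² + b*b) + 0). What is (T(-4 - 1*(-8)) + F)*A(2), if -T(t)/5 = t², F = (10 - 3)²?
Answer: -496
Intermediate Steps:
F = 49 (F = 7² = 49)
T(t) = -5*t²
A(b) = 2*b³ (A(b) = b*((b² + b²) + 0) = b*(2*b² + 0) = b*(2*b²) = 2*b³)
(T(-4 - 1*(-8)) + F)*A(2) = (-5*(-4 - 1*(-8))² + 49)*(2*2³) = (-5*(-4 + 8)² + 49)*(2*8) = (-5*4² + 49)*16 = (-5*16 + 49)*16 = (-80 + 49)*16 = -31*16 = -496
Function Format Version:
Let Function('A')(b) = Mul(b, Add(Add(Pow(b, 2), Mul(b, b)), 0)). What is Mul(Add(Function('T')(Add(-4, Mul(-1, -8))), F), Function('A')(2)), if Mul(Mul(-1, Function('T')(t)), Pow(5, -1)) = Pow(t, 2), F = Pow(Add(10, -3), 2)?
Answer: -496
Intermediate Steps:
F = 49 (F = Pow(7, 2) = 49)
Function('T')(t) = Mul(-5, Pow(t, 2))
Function('A')(b) = Mul(2, Pow(b, 3)) (Function('A')(b) = Mul(b, Add(Add(Pow(b, 2), Pow(b, 2)), 0)) = Mul(b, Add(Mul(2, Pow(b, 2)), 0)) = Mul(b, Mul(2, Pow(b, 2))) = Mul(2, Pow(b, 3)))
Mul(Add(Function('T')(Add(-4, Mul(-1, -8))), F), Function('A')(2)) = Mul(Add(Mul(-5, Pow(Add(-4, Mul(-1, -8)), 2)), 49), Mul(2, Pow(2, 3))) = Mul(Add(Mul(-5, Pow(Add(-4, 8), 2)), 49), Mul(2, 8)) = Mul(Add(Mul(-5, Pow(4, 2)), 49), 16) = Mul(Add(Mul(-5, 16), 49), 16) = Mul(Add(-80, 49), 16) = Mul(-31, 16) = -496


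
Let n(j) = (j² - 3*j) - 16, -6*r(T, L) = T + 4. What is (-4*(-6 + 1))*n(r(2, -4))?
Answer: -240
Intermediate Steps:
r(T, L) = -⅔ - T/6 (r(T, L) = -(T + 4)/6 = -(4 + T)/6 = -⅔ - T/6)
n(j) = -16 + j² - 3*j
(-4*(-6 + 1))*n(r(2, -4)) = (-4*(-6 + 1))*(-16 + (-⅔ - ⅙*2)² - 3*(-⅔ - ⅙*2)) = (-4*(-5))*(-16 + (-⅔ - ⅓)² - 3*(-⅔ - ⅓)) = 20*(-16 + (-1)² - 3*(-1)) = 20*(-16 + 1 + 3) = 20*(-12) = -240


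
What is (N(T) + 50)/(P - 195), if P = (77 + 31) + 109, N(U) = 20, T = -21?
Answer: 35/11 ≈ 3.1818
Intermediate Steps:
P = 217 (P = 108 + 109 = 217)
(N(T) + 50)/(P - 195) = (20 + 50)/(217 - 195) = 70/22 = 70*(1/22) = 35/11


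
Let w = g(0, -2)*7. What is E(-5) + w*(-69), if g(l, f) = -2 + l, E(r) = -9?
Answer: 957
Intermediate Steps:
w = -14 (w = (-2 + 0)*7 = -2*7 = -14)
E(-5) + w*(-69) = -9 - 14*(-69) = -9 + 966 = 957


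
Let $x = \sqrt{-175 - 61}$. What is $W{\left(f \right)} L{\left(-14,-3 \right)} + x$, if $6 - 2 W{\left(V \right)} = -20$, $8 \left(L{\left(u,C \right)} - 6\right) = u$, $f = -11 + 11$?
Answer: $\frac{221}{4} + 2 i \sqrt{59} \approx 55.25 + 15.362 i$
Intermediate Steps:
$f = 0$
$x = 2 i \sqrt{59}$ ($x = \sqrt{-236} = 2 i \sqrt{59} \approx 15.362 i$)
$L{\left(u,C \right)} = 6 + \frac{u}{8}$
$W{\left(V \right)} = 13$ ($W{\left(V \right)} = 3 - -10 = 3 + 10 = 13$)
$W{\left(f \right)} L{\left(-14,-3 \right)} + x = 13 \left(6 + \frac{1}{8} \left(-14\right)\right) + 2 i \sqrt{59} = 13 \left(6 - \frac{7}{4}\right) + 2 i \sqrt{59} = 13 \cdot \frac{17}{4} + 2 i \sqrt{59} = \frac{221}{4} + 2 i \sqrt{59}$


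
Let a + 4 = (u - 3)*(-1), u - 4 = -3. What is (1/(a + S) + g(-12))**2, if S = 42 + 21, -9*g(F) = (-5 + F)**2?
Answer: 310464400/301401 ≈ 1030.1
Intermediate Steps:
g(F) = -(-5 + F)**2/9
S = 63
u = 1 (u = 4 - 3 = 1)
a = -2 (a = -4 + (1 - 3)*(-1) = -4 - 2*(-1) = -4 + 2 = -2)
(1/(a + S) + g(-12))**2 = (1/(-2 + 63) - (-5 - 12)**2/9)**2 = (1/61 - 1/9*(-17)**2)**2 = (1/61 - 1/9*289)**2 = (1/61 - 289/9)**2 = (-17620/549)**2 = 310464400/301401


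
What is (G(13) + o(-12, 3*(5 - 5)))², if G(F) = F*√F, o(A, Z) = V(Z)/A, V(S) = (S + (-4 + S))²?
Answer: 19789/9 - 104*√13/3 ≈ 2073.8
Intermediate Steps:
V(S) = (-4 + 2*S)²
o(A, Z) = 4*(-2 + Z)²/A (o(A, Z) = (4*(-2 + Z)²)/A = 4*(-2 + Z)²/A)
G(F) = F^(3/2)
(G(13) + o(-12, 3*(5 - 5)))² = (13^(3/2) + 4*(-2 + 3*(5 - 5))²/(-12))² = (13*√13 + 4*(-1/12)*(-2 + 3*0)²)² = (13*√13 + 4*(-1/12)*(-2 + 0)²)² = (13*√13 + 4*(-1/12)*(-2)²)² = (13*√13 + 4*(-1/12)*4)² = (13*√13 - 4/3)² = (-4/3 + 13*√13)²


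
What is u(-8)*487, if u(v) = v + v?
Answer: -7792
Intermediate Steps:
u(v) = 2*v
u(-8)*487 = (2*(-8))*487 = -16*487 = -7792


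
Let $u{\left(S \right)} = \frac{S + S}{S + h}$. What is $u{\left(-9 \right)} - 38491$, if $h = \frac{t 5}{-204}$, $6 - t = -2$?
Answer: $- \frac{18051361}{469} \approx -38489.0$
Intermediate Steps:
$t = 8$ ($t = 6 - -2 = 6 + 2 = 8$)
$h = - \frac{10}{51}$ ($h = \frac{8 \cdot 5}{-204} = 40 \left(- \frac{1}{204}\right) = - \frac{10}{51} \approx -0.19608$)
$u{\left(S \right)} = \frac{2 S}{- \frac{10}{51} + S}$ ($u{\left(S \right)} = \frac{S + S}{S - \frac{10}{51}} = \frac{2 S}{- \frac{10}{51} + S}$)
$u{\left(-9 \right)} - 38491 = 102 \left(-9\right) \frac{1}{-10 + 51 \left(-9\right)} - 38491 = 102 \left(-9\right) \frac{1}{-10 - 459} - 38491 = 102 \left(-9\right) \frac{1}{-469} - 38491 = 102 \left(-9\right) \left(- \frac{1}{469}\right) - 38491 = \frac{918}{469} - 38491 = - \frac{18051361}{469}$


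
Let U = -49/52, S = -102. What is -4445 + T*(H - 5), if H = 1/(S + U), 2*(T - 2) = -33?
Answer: -46810477/10706 ≈ -4372.4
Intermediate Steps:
T = -29/2 (T = 2 + (½)*(-33) = 2 - 33/2 = -29/2 ≈ -14.500)
U = -49/52 (U = -49*1/52 = -49/52 ≈ -0.94231)
H = -52/5353 (H = 1/(-102 - 49/52) = 1/(-5353/52) = -52/5353 ≈ -0.0097142)
-4445 + T*(H - 5) = -4445 - 29*(-52/5353 - 5)/2 = -4445 - 29/2*(-26817/5353) = -4445 + 777693/10706 = -46810477/10706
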